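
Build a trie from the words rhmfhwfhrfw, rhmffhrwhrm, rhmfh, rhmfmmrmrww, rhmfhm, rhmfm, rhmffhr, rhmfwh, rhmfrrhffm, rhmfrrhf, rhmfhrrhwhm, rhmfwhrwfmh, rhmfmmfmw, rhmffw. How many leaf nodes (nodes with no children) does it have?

A leaf is a node with no children — equivalently, the end of a word that is not a proper prefix of any other stored word.
Those words: "rhmffhrwhrm", "rhmffw", "rhmfhm", "rhmfhrrhwhm", "rhmfhwfhrfw", "rhmfmmfmw", "rhmfmmrmrww", "rhmfrrhffm", "rhmfwhrwfmh"
Leaf count: 9

9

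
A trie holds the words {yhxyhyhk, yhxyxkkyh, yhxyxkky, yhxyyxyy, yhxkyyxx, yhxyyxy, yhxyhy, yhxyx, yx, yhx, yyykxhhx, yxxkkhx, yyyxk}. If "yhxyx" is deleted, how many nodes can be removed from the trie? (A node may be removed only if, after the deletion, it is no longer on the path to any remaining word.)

A node on "yhxyx"'s path can go only if nothing else ends at it or branches off below it.
Every node on "yhxyx" is still needed (e.g. by "yhxyxkkyh"), so nothing is freed.
Nodes removed: 0

0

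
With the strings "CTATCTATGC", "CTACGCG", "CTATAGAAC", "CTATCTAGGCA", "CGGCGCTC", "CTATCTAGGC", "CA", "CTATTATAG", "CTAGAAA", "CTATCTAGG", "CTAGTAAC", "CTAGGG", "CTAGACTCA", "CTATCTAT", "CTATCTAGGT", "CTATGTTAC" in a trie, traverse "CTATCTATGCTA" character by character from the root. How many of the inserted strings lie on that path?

2

Check each prefix of "CTATCTATGCTA" against the stored set — each match is an end-marker on the path.
Prefixes of the query that are stored words: "CTATCTAT", "CTATCTATGC"
Count: 2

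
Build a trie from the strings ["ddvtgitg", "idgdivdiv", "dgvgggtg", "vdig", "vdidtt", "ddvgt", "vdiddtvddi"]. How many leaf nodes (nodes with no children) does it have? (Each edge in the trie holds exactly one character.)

7

A leaf is a node with no children — equivalently, the end of a word that is not a proper prefix of any other stored word.
Those words: "ddvgt", "ddvtgitg", "dgvgggtg", "idgdivdiv", "vdiddtvddi", "vdidtt", "vdig"
Leaf count: 7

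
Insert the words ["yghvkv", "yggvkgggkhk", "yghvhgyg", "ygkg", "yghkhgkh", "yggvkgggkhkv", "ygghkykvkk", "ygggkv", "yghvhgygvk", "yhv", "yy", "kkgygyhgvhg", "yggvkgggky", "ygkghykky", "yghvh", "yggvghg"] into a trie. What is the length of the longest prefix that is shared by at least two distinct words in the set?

11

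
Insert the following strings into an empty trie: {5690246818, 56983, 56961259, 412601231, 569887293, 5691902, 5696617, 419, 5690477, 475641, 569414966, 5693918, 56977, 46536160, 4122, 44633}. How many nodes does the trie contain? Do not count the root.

For each word, the new-node count is its length minus the longest prefix already in the trie:
  "5690246818" → 10 new (5, 6, 9, 0, 2, 4, 6, 8, 1, 8)
  "56983" → prefix "569" already present; 2 new (8, 3)
  "56961259" → prefix "569" already present; 5 new (6, 1, 2, 5, 9)
  "412601231" → 9 new (4, 1, 2, 6, 0, 1, 2, 3, 1)
  "569887293" → prefix "5698" already present; 5 new (8, 7, 2, 9, 3)
  "5691902" → prefix "569" already present; 4 new (1, 9, 0, 2)
  "5696617" → prefix "5696" already present; 3 new (6, 1, 7)
  "419" → prefix "41" already present; 1 new (9)
  "5690477" → prefix "5690" already present; 3 new (4, 7, 7)
  "475641" → prefix "4" already present; 5 new (7, 5, 6, 4, 1)
  "569414966" → prefix "569" already present; 6 new (4, 1, 4, 9, 6, 6)
  "5693918" → prefix "569" already present; 4 new (3, 9, 1, 8)
  "56977" → prefix "569" already present; 2 new (7, 7)
  "46536160" → prefix "4" already present; 7 new (6, 5, 3, 6, 1, 6, 0)
  "4122" → prefix "412" already present; 1 new (2)
  "44633" → prefix "4" already present; 4 new (4, 6, 3, 3)
Total nodes = 10 + 2 + 5 + 9 + 5 + 4 + 3 + 1 + 3 + 5 + 6 + 4 + 2 + 7 + 1 + 4 = 71

71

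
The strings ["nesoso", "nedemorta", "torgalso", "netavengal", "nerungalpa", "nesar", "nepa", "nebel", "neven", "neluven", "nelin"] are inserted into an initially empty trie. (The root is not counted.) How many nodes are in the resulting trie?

54

Insert word by word; a character creates a node only if that edge doesn't already exist:
  "nesoso" → 6 new (n, e, s, o, s, o)
  "nedemorta" → prefix "ne" already present; 7 new (d, e, m, o, r, t, a)
  "torgalso" → 8 new (t, o, r, g, a, l, s, o)
  "netavengal" → prefix "ne" already present; 8 new (t, a, v, e, n, g, a, l)
  "nerungalpa" → prefix "ne" already present; 8 new (r, u, n, g, a, l, p, a)
  "nesar" → prefix "nes" already present; 2 new (a, r)
  "nepa" → prefix "ne" already present; 2 new (p, a)
  "nebel" → prefix "ne" already present; 3 new (b, e, l)
  "neven" → prefix "ne" already present; 3 new (v, e, n)
  "neluven" → prefix "ne" already present; 5 new (l, u, v, e, n)
  "nelin" → prefix "nel" already present; 2 new (i, n)
Total nodes = 6 + 7 + 8 + 8 + 8 + 2 + 2 + 3 + 3 + 5 + 2 = 54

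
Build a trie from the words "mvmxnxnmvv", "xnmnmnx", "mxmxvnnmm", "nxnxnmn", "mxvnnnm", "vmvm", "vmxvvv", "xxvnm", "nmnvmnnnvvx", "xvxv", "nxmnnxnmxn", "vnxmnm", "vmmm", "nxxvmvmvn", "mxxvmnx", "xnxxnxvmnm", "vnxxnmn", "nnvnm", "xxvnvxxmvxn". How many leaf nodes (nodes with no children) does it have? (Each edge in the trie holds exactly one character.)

19

Leaves are exactly the stored words that no other stored word extends.
Those words: "mvmxnxnmvv", "mxmxvnnmm", "mxvnnnm", "mxxvmnx", "nmnvmnnnvvx", "nnvnm", "nxmnnxnmxn", "nxnxnmn", "nxxvmvmvn", "vmmm", "vmvm", "vmxvvv", "vnxmnm", "vnxxnmn", "xnmnmnx", "xnxxnxvmnm", "xvxv", "xxvnm", "xxvnvxxmvxn"
Leaf count: 19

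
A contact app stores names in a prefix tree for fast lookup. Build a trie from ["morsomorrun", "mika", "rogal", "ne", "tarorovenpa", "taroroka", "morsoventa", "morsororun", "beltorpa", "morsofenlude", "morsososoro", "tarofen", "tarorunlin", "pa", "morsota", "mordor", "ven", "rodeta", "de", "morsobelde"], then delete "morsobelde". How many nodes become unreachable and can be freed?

5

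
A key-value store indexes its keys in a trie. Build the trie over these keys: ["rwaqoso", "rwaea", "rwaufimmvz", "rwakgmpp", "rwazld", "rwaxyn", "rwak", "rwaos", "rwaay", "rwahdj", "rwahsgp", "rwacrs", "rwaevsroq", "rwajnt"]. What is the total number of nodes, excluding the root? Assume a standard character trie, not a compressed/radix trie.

For each word, the new-node count is its length minus the longest prefix already in the trie:
  "rwaqoso" → 7 new (r, w, a, q, o, s, o)
  "rwaea" → prefix "rwa" already present; 2 new (e, a)
  "rwaufimmvz" → prefix "rwa" already present; 7 new (u, f, i, m, m, v, z)
  "rwakgmpp" → prefix "rwa" already present; 5 new (k, g, m, p, p)
  "rwazld" → prefix "rwa" already present; 3 new (z, l, d)
  "rwaxyn" → prefix "rwa" already present; 3 new (x, y, n)
  "rwak" → prefix "rwak" already present; 0 new (none)
  "rwaos" → prefix "rwa" already present; 2 new (o, s)
  "rwaay" → prefix "rwa" already present; 2 new (a, y)
  "rwahdj" → prefix "rwa" already present; 3 new (h, d, j)
  "rwahsgp" → prefix "rwah" already present; 3 new (s, g, p)
  "rwacrs" → prefix "rwa" already present; 3 new (c, r, s)
  "rwaevsroq" → prefix "rwae" already present; 5 new (v, s, r, o, q)
  "rwajnt" → prefix "rwa" already present; 3 new (j, n, t)
Total nodes = 7 + 2 + 7 + 5 + 3 + 3 + 0 + 2 + 2 + 3 + 3 + 3 + 5 + 3 = 48

48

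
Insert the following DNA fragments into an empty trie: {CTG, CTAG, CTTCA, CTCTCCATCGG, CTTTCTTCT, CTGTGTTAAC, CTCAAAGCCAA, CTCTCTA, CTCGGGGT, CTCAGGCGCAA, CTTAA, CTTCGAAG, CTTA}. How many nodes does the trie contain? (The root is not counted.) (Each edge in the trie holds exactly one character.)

Insert word by word; a character creates a node only if that edge doesn't already exist:
  "CTG" → 3 new (C, T, G)
  "CTAG" → prefix "CT" already present; 2 new (A, G)
  "CTTCA" → prefix "CT" already present; 3 new (T, C, A)
  "CTCTCCATCGG" → prefix "CT" already present; 9 new (C, T, C, C, A, T, C, G, G)
  "CTTTCTTCT" → prefix "CTT" already present; 6 new (T, C, T, T, C, T)
  "CTGTGTTAAC" → prefix "CTG" already present; 7 new (T, G, T, T, A, A, C)
  "CTCAAAGCCAA" → prefix "CTC" already present; 8 new (A, A, A, G, C, C, A, A)
  "CTCTCTA" → prefix "CTCTC" already present; 2 new (T, A)
  "CTCGGGGT" → prefix "CTC" already present; 5 new (G, G, G, G, T)
  "CTCAGGCGCAA" → prefix "CTCA" already present; 7 new (G, G, C, G, C, A, A)
  "CTTAA" → prefix "CTT" already present; 2 new (A, A)
  "CTTCGAAG" → prefix "CTTC" already present; 4 new (G, A, A, G)
  "CTTA" → prefix "CTTA" already present; 0 new (none)
Total nodes = 3 + 2 + 3 + 9 + 6 + 7 + 8 + 2 + 5 + 7 + 2 + 4 + 0 = 58

58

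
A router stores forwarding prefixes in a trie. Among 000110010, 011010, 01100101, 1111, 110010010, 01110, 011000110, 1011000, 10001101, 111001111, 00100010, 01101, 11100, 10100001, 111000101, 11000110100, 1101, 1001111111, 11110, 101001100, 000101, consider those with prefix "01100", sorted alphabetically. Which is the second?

01100101

DFS of the "01100" subtree visits, in order: "011000110", "01100101"
Position 2: 01100101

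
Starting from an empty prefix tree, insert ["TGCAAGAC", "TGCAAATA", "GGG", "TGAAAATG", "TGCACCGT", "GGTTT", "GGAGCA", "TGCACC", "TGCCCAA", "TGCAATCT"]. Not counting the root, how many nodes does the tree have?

38

Trace insertions, counting only characters that open a new branch:
  "TGCAAGAC" → 8 new (T, G, C, A, A, G, A, C)
  "TGCAAATA" → prefix "TGCAA" already present; 3 new (A, T, A)
  "GGG" → 3 new (G, G, G)
  "TGAAAATG" → prefix "TG" already present; 6 new (A, A, A, A, T, G)
  "TGCACCGT" → prefix "TGCA" already present; 4 new (C, C, G, T)
  "GGTTT" → prefix "GG" already present; 3 new (T, T, T)
  "GGAGCA" → prefix "GG" already present; 4 new (A, G, C, A)
  "TGCACC" → prefix "TGCACC" already present; 0 new (none)
  "TGCCCAA" → prefix "TGC" already present; 4 new (C, C, A, A)
  "TGCAATCT" → prefix "TGCAA" already present; 3 new (T, C, T)
Total nodes = 8 + 3 + 3 + 6 + 4 + 3 + 4 + 0 + 4 + 3 = 38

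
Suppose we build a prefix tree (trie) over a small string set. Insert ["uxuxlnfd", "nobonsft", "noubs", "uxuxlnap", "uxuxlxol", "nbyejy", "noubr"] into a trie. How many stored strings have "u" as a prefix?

3

Filter for entries beginning with "u":
Matches: "uxuxlnap", "uxuxlnfd", "uxuxlxol"
Count: 3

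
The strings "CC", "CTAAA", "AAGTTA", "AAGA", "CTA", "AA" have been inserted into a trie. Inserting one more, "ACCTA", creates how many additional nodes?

The longest prefix of "ACCTA" already in the trie is "A" (length 1).
New nodes needed: |"ACCTA"| − 1 = 5 − 1 = 4.

4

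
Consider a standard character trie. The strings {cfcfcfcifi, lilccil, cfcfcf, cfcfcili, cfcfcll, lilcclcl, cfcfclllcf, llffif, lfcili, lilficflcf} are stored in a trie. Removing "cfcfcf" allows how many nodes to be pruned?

0

Walk "cfcfcf" from the leaf back toward the root, removing each node that no remaining word uses.
Every node on "cfcfcf" is still needed (e.g. by "cfcfcfcifi"), so nothing is freed.
Nodes removed: 0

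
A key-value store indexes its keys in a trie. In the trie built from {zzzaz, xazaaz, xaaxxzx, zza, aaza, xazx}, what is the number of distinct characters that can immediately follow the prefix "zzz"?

Walk "zzz" from the root, arriving at one node.
Characters that immediately follow "zzz" among the stored strings: {a}.
That node has 1 child edge.

1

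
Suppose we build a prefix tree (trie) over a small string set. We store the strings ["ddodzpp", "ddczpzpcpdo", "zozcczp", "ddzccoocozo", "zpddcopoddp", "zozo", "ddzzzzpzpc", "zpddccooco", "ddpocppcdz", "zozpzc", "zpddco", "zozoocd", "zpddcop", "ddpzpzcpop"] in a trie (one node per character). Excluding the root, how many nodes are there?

Trace insertions, counting only characters that open a new branch:
  "ddodzpp" → 7 new (d, d, o, d, z, p, p)
  "ddczpzpcpdo" → prefix "dd" already present; 9 new (c, z, p, z, p, c, p, d, o)
  "zozcczp" → 7 new (z, o, z, c, c, z, p)
  "ddzccoocozo" → prefix "dd" already present; 9 new (z, c, c, o, o, c, o, z, o)
  "zpddcopoddp" → prefix "z" already present; 10 new (p, d, d, c, o, p, o, d, d, p)
  "zozo" → prefix "zoz" already present; 1 new (o)
  "ddzzzzpzpc" → prefix "ddz" already present; 7 new (z, z, z, p, z, p, c)
  "zpddccooco" → prefix "zpddc" already present; 5 new (c, o, o, c, o)
  "ddpocppcdz" → prefix "dd" already present; 8 new (p, o, c, p, p, c, d, z)
  "zozpzc" → prefix "zoz" already present; 3 new (p, z, c)
  "zpddco" → prefix "zpddco" already present; 0 new (none)
  "zozoocd" → prefix "zozo" already present; 3 new (o, c, d)
  "zpddcop" → prefix "zpddcop" already present; 0 new (none)
  "ddpzpzcpop" → prefix "ddp" already present; 7 new (z, p, z, c, p, o, p)
Total nodes = 7 + 9 + 7 + 9 + 10 + 1 + 7 + 5 + 8 + 3 + 0 + 3 + 0 + 7 = 76

76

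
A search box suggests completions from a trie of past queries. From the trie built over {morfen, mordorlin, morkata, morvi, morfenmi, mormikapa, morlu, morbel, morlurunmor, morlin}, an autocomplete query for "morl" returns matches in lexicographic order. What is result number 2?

morlu

Filter for "morl…" and sort: "morlin", "morlu", "morlurunmor"
The 2nd is morlu.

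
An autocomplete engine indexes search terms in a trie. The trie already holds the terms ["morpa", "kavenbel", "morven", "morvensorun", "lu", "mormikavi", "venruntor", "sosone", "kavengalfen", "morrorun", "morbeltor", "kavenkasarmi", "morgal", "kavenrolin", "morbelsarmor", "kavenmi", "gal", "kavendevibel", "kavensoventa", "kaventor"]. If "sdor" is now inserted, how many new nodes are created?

The longest prefix of "sdor" already in the trie is "s" (length 1).
Each of the 3 remaining characters creates one node.

3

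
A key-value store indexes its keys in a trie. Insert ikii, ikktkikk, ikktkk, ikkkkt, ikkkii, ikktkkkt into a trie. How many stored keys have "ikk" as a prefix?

5

Filter for entries beginning with "ikk":
Matches: "ikkkii", "ikkkkt", "ikktkikk", "ikktkk", "ikktkkkt"
Count: 5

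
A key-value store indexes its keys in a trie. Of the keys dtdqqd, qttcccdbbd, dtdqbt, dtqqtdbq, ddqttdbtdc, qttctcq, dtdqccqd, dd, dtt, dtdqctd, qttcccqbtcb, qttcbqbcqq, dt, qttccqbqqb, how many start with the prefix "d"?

Traverse to the node for "d", then collect every word in that subtree.
Matches: "dd", "ddqttdbtdc", "dt", "dtdqbt", "dtdqccqd", "dtdqctd", "dtdqqd", "dtqqtdbq", "dtt"
Count: 9

9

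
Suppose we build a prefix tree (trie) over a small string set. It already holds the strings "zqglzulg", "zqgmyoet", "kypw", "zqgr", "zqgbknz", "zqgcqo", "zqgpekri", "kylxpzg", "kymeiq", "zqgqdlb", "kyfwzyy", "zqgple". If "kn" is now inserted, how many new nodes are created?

1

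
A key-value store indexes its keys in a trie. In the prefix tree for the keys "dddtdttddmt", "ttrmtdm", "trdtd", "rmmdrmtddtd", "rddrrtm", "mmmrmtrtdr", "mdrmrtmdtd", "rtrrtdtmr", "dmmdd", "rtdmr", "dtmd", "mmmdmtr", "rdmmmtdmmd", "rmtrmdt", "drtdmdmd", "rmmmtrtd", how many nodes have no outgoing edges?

A leaf is a node with no children — equivalently, the end of a word that is not a proper prefix of any other stored word.
Those words: "dddtdttddmt", "dmmdd", "drtdmdmd", "dtmd", "mdrmrtmdtd", "mmmdmtr", "mmmrmtrtdr", "rddrrtm", "rdmmmtdmmd", "rmmdrmtddtd", "rmmmtrtd", "rmtrmdt", "rtdmr", "rtrrtdtmr", "trdtd", "ttrmtdm"
Leaf count: 16

16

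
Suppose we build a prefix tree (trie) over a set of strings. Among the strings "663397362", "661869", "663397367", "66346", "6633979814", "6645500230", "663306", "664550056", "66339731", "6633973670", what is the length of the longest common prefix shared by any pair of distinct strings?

9

Look for the deepest trie node that still has at least two words in its subtree.
"663397367" and "6633973670" agree on "663397367" (9 characters) before diverging; nothing deeper is shared.
Longest shared-prefix length: 9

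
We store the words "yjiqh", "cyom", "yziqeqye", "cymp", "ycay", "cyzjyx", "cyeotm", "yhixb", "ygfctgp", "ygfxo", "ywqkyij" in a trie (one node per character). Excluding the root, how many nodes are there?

47

Insert word by word; a character creates a node only if that edge doesn't already exist:
  "yjiqh" → 5 new (y, j, i, q, h)
  "cyom" → 4 new (c, y, o, m)
  "yziqeqye" → prefix "y" already present; 7 new (z, i, q, e, q, y, e)
  "cymp" → prefix "cy" already present; 2 new (m, p)
  "ycay" → prefix "y" already present; 3 new (c, a, y)
  "cyzjyx" → prefix "cy" already present; 4 new (z, j, y, x)
  "cyeotm" → prefix "cy" already present; 4 new (e, o, t, m)
  "yhixb" → prefix "y" already present; 4 new (h, i, x, b)
  "ygfctgp" → prefix "y" already present; 6 new (g, f, c, t, g, p)
  "ygfxo" → prefix "ygf" already present; 2 new (x, o)
  "ywqkyij" → prefix "y" already present; 6 new (w, q, k, y, i, j)
Total nodes = 5 + 4 + 7 + 2 + 3 + 4 + 4 + 4 + 6 + 2 + 6 = 47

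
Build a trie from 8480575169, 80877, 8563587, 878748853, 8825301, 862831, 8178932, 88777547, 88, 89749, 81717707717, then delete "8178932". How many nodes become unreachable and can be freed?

4

After clearing the end-marker at "8178932", prune upward until reaching a node still needed by another word.
The suffix "8932" (4 nodes) is used only by "8178932"; the node for "817" still has the child "1", so pruning stops there.
Nodes removed: 4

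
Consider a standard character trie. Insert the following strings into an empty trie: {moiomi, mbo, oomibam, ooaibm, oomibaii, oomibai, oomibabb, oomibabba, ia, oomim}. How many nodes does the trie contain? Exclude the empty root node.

27

Trace insertions, counting only characters that open a new branch:
  "moiomi" → 6 new (m, o, i, o, m, i)
  "mbo" → prefix "m" already present; 2 new (b, o)
  "oomibam" → 7 new (o, o, m, i, b, a, m)
  "ooaibm" → prefix "oo" already present; 4 new (a, i, b, m)
  "oomibaii" → prefix "oomiba" already present; 2 new (i, i)
  "oomibai" → prefix "oomibai" already present; 0 new (none)
  "oomibabb" → prefix "oomiba" already present; 2 new (b, b)
  "oomibabba" → prefix "oomibabb" already present; 1 new (a)
  "ia" → 2 new (i, a)
  "oomim" → prefix "oomi" already present; 1 new (m)
Total nodes = 6 + 2 + 7 + 4 + 2 + 0 + 2 + 1 + 2 + 1 = 27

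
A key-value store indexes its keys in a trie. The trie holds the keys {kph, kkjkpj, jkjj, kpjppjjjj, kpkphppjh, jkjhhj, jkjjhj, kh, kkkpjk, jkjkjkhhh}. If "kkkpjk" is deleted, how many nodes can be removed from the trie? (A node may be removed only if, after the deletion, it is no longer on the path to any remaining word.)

4

Walk "kkkpjk" from the leaf back toward the root, removing each node that no remaining word uses.
The suffix "kpjk" (4 nodes) is used only by "kkkpjk"; the node for "kk" still has the child "j", so pruning stops there.
Nodes removed: 4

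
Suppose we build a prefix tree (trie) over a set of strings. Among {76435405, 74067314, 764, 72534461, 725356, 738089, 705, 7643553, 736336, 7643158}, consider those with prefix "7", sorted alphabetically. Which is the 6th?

74067314

Words with prefix "7", in lexicographic order: "705", "72534461", "725356", "736336", "738089", "74067314", "764", "7643158", "76435405", "7643553"
The 6th is 74067314.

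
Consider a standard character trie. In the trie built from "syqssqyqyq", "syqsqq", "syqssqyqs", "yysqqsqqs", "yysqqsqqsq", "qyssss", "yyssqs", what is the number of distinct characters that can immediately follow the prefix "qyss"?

Walk "qyss" from the root, arriving at one node.
Distinct next characters after "qyss": s.
That node has 1 child edge.

1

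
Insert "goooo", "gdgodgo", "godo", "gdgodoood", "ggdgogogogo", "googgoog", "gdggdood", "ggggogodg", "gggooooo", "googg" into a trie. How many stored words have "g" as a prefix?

10

Filter for entries beginning with "g":
Words under "g": gdggdood, gdgodgo, gdgodoood, ggdgogogogo, ggggogodg, gggooooo, godo, googg, googgoog, goooo
Count: 10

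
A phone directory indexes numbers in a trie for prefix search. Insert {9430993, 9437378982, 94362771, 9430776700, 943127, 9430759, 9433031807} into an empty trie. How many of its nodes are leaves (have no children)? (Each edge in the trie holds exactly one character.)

7

Leaves are exactly the stored words that no other stored word extends.
Those words: "9430759", "9430776700", "9430993", "943127", "9433031807", "94362771", "9437378982"
Leaf count: 7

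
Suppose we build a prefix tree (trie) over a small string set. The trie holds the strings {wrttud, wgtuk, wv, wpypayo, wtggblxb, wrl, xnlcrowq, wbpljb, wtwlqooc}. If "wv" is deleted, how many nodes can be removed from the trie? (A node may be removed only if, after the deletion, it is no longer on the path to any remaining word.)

1

Walk "wv" from the leaf back toward the root, removing each node that no remaining word uses.
The suffix "v" (1 node) is used only by "wv"; the node for "w" still has the child "r", so pruning stops there.
Nodes removed: 1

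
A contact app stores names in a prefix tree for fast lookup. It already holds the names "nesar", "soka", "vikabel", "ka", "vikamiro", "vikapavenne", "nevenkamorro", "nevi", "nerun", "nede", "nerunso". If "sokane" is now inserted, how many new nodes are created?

2

The longest prefix of "sokane" already in the trie is "soka" (length 4).
New nodes needed: |"sokane"| − 4 = 6 − 4 = 2.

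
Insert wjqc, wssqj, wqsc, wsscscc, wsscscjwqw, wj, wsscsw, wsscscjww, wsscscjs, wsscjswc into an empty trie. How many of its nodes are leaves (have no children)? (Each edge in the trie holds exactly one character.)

A leaf is a node with no children — equivalently, the end of a word that is not a proper prefix of any other stored word.
Those words: "wjqc", "wqsc", "wsscjswc", "wsscscc", "wsscscjs", "wsscscjwqw", "wsscscjww", "wsscsw", "wssqj"
Leaf count: 9

9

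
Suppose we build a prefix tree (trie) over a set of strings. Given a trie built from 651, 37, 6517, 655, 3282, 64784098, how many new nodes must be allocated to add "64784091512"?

4

"6478409" is already a path in the trie; the remaining "1512" must be added.
So 11 − 7 = 4 new nodes.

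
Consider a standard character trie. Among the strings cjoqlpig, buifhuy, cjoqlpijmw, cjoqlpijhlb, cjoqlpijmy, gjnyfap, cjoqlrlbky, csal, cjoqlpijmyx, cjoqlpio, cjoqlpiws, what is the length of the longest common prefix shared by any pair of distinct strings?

The deepest shared node is where two words last agree before diverging.
e.g. "cjoqlpijmy" and "cjoqlpijmyx" share the prefix "cjoqlpijmy" of length 10; no pair shares a longer one.
Longest shared-prefix length: 10

10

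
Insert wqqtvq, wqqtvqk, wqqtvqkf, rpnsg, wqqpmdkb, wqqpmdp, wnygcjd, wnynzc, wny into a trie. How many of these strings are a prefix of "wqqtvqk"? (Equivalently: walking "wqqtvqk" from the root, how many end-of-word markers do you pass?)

2

Check each prefix of "wqqtvqk" against the stored set — each match is an end-marker on the path.
Prefixes of the query that are stored words: "wqqtvq", "wqqtvqk"
Count: 2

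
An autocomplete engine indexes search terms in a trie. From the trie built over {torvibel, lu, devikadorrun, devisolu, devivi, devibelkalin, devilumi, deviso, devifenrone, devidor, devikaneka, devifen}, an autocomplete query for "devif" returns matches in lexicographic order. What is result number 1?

devifen

Words with prefix "devif", in lexicographic order: "devifen", "devifenrone"
The 1st is devifen.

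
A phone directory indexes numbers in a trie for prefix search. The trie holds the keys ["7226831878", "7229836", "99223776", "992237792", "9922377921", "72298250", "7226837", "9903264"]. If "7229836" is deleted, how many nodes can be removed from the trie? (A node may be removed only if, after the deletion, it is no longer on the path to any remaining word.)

A node on "7229836"'s path can go only if nothing else ends at it or branches off below it.
The suffix "36" (2 nodes) is used only by "7229836"; the node for "72298" still has the child "2", so pruning stops there.
Nodes removed: 2

2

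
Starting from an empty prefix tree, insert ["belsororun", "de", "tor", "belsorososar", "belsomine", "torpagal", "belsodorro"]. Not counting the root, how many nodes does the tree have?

34

Count nodes per top-level branch (shared prefixes stored once):
  'b'-branch (belsodorro, belsomine, belsororun, belsorososar): 24 nodes
  'd'-branch (de): 2 nodes
  't'-branch (tor, torpagal): 8 nodes
Sum: 34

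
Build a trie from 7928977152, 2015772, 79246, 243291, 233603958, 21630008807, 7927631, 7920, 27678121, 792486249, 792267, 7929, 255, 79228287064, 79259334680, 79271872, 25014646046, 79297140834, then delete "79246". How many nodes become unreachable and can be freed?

1

A node on "79246"'s path can go only if nothing else ends at it or branches off below it.
The suffix "6" (1 node) is used only by "79246"; the node for "7924" still has the child "8", so pruning stops there.
Nodes removed: 1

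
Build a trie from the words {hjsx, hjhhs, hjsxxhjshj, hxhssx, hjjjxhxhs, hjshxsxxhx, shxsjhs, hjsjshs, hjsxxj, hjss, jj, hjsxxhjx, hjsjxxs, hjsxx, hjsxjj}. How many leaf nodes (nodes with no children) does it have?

A leaf is a node with no children — equivalently, the end of a word that is not a proper prefix of any other stored word.
Those words: "hjhhs", "hjjjxhxhs", "hjshxsxxhx", "hjsjshs", "hjsjxxs", "hjss", "hjsxjj", "hjsxxhjshj", "hjsxxhjx", "hjsxxj", "hxhssx", "jj", "shxsjhs"
Leaf count: 13

13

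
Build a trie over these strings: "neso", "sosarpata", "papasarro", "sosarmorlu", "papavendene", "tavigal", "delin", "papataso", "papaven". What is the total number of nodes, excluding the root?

50

Count nodes per top-level branch (shared prefixes stored once):
  'd'-branch (delin): 5 nodes
  'n'-branch (neso): 4 nodes
  'p'-branch (papasarro, papataso, papaven, papavendene): 20 nodes
  's'-branch (sosarmorlu, sosarpata): 14 nodes
  't'-branch (tavigal): 7 nodes
Sum: 50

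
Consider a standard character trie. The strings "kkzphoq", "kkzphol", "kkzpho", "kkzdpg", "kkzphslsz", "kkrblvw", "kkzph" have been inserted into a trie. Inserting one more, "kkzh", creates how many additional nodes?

1

Walking "kkzh" from the root, the first 3 characters ("kkz") follow existing edges; "h" is the first miss.
So 4 − 3 = 1 new nodes.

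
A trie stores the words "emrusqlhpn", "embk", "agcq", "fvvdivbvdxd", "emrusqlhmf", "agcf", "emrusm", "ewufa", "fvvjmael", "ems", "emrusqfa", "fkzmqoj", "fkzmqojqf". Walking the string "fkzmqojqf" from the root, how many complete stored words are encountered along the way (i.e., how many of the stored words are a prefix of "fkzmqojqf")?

Traverse "fkzmqojqf" character by character; count nodes along the way that are marked as word ends.
Prefixes of the query that are stored words: "fkzmqoj", "fkzmqojqf"
Count: 2

2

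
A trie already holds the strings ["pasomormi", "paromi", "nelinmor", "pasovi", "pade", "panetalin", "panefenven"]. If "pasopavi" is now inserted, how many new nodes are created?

4

Walking "pasopavi" from the root, the first 4 characters ("paso") follow existing edges; "p" is the first miss.
Each of the 4 remaining characters creates one node.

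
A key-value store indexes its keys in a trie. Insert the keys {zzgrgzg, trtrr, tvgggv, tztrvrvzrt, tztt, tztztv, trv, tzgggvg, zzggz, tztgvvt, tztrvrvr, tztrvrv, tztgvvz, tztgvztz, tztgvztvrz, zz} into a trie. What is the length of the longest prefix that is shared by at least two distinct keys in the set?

7

Look for the deepest trie node that still has at least two words in its subtree.
"tztgvztvrz" and "tztgvztz" agree on "tztgvzt" (7 characters) before diverging; nothing deeper is shared.
Longest shared-prefix length: 7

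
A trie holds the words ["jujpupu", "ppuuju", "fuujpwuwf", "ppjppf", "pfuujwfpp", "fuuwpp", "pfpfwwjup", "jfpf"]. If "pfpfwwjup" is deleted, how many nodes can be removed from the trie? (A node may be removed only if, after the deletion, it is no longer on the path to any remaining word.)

7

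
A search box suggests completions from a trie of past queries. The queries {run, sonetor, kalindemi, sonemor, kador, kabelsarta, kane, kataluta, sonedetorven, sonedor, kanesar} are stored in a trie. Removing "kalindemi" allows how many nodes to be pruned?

After clearing the end-marker at "kalindemi", prune upward until reaching a node still needed by another word.
The suffix "lindemi" (7 nodes) is used only by "kalindemi"; the node for "ka" still has the child "d", so pruning stops there.
Nodes removed: 7

7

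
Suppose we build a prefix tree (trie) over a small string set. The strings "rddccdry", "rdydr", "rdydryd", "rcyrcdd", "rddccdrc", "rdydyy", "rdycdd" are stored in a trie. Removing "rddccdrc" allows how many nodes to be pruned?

1

A node on "rddccdrc"'s path can go only if nothing else ends at it or branches off below it.
The suffix "c" (1 node) is used only by "rddccdrc"; the node for "rddccdr" still has the child "y", so pruning stops there.
Nodes removed: 1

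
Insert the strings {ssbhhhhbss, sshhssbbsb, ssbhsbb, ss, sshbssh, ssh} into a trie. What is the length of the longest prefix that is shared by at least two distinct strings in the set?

4

The deepest shared node is where two words last agree before diverging.
e.g. "ssbhhhhbss" and "ssbhsbb" share the prefix "ssbh" of length 4; no pair shares a longer one.
Longest shared-prefix length: 4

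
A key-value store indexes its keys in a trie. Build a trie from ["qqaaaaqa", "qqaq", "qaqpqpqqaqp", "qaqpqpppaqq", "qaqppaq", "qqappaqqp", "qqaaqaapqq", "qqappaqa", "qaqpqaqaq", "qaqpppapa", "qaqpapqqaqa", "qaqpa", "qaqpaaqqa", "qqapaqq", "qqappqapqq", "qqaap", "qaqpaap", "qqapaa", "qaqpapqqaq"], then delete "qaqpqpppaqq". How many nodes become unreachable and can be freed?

5

Walk "qaqpqpppaqq" from the leaf back toward the root, removing each node that no remaining word uses.
The suffix "ppaqq" (5 nodes) is used only by "qaqpqpppaqq"; the node for "qaqpqp" still has the child "q", so pruning stops there.
Nodes removed: 5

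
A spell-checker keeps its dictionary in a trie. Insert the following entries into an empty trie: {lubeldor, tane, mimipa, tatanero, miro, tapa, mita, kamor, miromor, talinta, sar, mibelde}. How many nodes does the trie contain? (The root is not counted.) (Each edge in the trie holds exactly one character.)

51

Trace insertions, counting only characters that open a new branch:
  "lubeldor" → 8 new (l, u, b, e, l, d, o, r)
  "tane" → 4 new (t, a, n, e)
  "mimipa" → 6 new (m, i, m, i, p, a)
  "tatanero" → prefix "ta" already present; 6 new (t, a, n, e, r, o)
  "miro" → prefix "mi" already present; 2 new (r, o)
  "tapa" → prefix "ta" already present; 2 new (p, a)
  "mita" → prefix "mi" already present; 2 new (t, a)
  "kamor" → 5 new (k, a, m, o, r)
  "miromor" → prefix "miro" already present; 3 new (m, o, r)
  "talinta" → prefix "ta" already present; 5 new (l, i, n, t, a)
  "sar" → 3 new (s, a, r)
  "mibelde" → prefix "mi" already present; 5 new (b, e, l, d, e)
Total nodes = 8 + 4 + 6 + 6 + 2 + 2 + 2 + 5 + 3 + 5 + 3 + 5 = 51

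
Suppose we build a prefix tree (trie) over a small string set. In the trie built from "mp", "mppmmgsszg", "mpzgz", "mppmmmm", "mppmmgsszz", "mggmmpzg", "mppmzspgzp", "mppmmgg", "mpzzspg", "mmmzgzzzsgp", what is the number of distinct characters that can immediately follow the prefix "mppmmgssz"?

The children of the "mppmmgssz" node are the distinct next characters among strings starting with "mppmmgssz".
Distinct next characters after "mppmmgssz": g, z.
That node has 2 child edges.

2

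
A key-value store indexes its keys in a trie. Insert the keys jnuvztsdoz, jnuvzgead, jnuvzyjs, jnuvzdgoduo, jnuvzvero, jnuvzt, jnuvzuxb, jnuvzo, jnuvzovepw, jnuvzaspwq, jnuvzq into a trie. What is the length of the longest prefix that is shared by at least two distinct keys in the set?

The deepest shared node is where two words last agree before diverging.
"jnuvzo" and "jnuvzovepw" agree on "jnuvzo" (6 characters) before diverging; nothing deeper is shared.
Longest shared-prefix length: 6

6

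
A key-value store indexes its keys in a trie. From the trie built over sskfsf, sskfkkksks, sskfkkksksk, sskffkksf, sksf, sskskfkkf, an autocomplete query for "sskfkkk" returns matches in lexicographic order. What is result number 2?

sskfkkksksk

DFS of the "sskfkkk" subtree visits, in order: "sskfkkksks", "sskfkkksksk"
Position 2: sskfkkksksk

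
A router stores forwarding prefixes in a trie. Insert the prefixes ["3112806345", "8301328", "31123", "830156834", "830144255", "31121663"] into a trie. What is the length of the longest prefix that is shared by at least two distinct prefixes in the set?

4

Look for the deepest trie node that still has at least two words in its subtree.
e.g. "31121663" and "31123" share the prefix "3112" of length 4; no pair shares a longer one.
Longest shared-prefix length: 4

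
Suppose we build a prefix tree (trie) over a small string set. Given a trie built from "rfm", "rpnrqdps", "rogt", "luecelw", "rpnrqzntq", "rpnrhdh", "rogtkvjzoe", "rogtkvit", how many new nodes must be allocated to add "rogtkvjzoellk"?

"rogtkvjzoe" is already a path in the trie; the remaining "llk" must be added.
New nodes needed: |"rogtkvjzoellk"| − 10 = 13 − 10 = 3.

3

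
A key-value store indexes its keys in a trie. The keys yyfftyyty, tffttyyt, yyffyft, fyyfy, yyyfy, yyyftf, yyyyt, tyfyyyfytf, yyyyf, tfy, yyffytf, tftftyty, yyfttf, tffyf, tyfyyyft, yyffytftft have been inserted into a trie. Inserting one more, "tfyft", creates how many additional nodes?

2

Walking "tfyft" from the root, the first 3 characters ("tfy") follow existing edges; "f" is the first miss.
Each of the 2 remaining characters creates one node.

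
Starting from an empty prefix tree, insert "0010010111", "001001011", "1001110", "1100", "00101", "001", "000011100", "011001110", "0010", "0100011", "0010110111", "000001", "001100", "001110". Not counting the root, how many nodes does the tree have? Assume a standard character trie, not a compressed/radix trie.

53

Count nodes per top-level branch (shared prefixes stored once):
  '0'-branch (000001, 000011100, 001, 0010, 001001011, 0010010111, 00101, 0010110111, 001100, 001110, 0100011, 011001110): 43 nodes
  '1'-branch (1001110, 1100): 10 nodes
Sum: 53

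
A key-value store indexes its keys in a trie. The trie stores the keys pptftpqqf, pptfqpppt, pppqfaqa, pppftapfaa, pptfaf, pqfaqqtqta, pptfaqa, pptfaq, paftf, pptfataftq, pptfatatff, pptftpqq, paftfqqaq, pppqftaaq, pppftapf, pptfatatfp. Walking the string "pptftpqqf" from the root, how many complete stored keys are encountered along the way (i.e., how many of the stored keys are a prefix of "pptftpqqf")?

2

Traverse "pptftpqqf" character by character; count nodes along the way that are marked as word ends.
Prefixes of the query that are stored words: "pptftpqq", "pptftpqqf"
Count: 2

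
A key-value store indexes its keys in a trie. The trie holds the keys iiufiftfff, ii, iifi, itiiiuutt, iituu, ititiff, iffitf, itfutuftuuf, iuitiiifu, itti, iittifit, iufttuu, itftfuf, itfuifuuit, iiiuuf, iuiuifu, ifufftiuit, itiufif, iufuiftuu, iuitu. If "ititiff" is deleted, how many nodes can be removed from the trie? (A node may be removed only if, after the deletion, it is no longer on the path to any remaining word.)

After clearing the end-marker at "ititiff", prune upward until reaching a node still needed by another word.
The suffix "tiff" (4 nodes) is used only by "ititiff"; the node for "iti" still has the child "i", so pruning stops there.
Nodes removed: 4

4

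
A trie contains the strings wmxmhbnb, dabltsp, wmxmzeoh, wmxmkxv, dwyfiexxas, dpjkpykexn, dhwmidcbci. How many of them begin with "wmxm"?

Traverse to the node for "wmxm", then collect every word in that subtree.
Matches: "wmxmhbnb", "wmxmkxv", "wmxmzeoh"
Count: 3

3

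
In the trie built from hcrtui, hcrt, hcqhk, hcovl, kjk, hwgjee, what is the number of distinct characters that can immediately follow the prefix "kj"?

Follow the path "kj" to its node, then look at its outgoing edges.
Characters that immediately follow "kj" among the stored strings: {k}.
That node has 1 child edge.

1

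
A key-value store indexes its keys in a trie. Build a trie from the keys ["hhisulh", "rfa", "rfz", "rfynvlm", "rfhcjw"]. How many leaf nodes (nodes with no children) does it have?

5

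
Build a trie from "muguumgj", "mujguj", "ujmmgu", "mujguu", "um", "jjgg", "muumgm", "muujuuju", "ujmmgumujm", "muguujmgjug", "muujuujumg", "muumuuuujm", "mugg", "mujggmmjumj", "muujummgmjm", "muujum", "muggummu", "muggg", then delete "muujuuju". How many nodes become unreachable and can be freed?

0

A node on "muujuuju"'s path can go only if nothing else ends at it or branches off below it.
Every node on "muujuuju" is still needed (e.g. by "muujuujumg"), so nothing is freed.
Nodes removed: 0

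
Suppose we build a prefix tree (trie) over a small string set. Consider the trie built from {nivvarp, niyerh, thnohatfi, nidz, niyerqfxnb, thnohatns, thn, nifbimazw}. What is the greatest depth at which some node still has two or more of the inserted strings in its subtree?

The deepest shared node is where two words last agree before diverging.
"thnohatfi" and "thnohatns" agree on "thnohat" (7 characters) before diverging; nothing deeper is shared.
Longest shared-prefix length: 7

7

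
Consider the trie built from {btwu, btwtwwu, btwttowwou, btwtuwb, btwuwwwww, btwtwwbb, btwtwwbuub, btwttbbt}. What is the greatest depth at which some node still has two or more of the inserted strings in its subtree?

7

Look for the deepest trie node that still has at least two words in its subtree.
"btwtwwbb" and "btwtwwbuub" agree on "btwtwwb" (7 characters) before diverging; nothing deeper is shared.
Longest shared-prefix length: 7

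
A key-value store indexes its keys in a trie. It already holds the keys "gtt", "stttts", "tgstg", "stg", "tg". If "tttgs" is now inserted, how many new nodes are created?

4

"t" is already a path in the trie; the remaining "ttgs" must be added.
So 5 − 1 = 4 new nodes.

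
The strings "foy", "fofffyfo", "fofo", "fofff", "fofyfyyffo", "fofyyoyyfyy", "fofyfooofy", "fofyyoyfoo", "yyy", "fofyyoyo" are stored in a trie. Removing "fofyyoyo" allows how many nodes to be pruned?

After clearing the end-marker at "fofyyoyo", prune upward until reaching a node still needed by another word.
The suffix "o" (1 node) is used only by "fofyyoyo"; the node for "fofyyoy" still has the child "y", so pruning stops there.
Nodes removed: 1

1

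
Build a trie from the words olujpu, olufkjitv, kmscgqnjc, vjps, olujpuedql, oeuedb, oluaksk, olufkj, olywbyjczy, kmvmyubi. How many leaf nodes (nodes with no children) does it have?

8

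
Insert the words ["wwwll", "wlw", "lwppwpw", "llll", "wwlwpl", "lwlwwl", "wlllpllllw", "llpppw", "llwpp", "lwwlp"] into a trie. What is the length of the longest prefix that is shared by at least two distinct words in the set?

Equivalently: take the maximum, over all pairs, of their longest common prefix length.
"llll" and "llpppw" agree on "ll" (2 characters) before diverging; nothing deeper is shared.
Longest shared-prefix length: 2

2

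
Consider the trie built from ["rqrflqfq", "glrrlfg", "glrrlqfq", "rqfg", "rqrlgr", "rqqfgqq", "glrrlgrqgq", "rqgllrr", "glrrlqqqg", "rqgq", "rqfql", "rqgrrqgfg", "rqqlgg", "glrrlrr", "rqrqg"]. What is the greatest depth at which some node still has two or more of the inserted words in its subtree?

6

Look for the deepest trie node that still has at least two words in its subtree.
e.g. "glrrlqfq" and "glrrlqqqg" share the prefix "glrrlq" of length 6; no pair shares a longer one.
Longest shared-prefix length: 6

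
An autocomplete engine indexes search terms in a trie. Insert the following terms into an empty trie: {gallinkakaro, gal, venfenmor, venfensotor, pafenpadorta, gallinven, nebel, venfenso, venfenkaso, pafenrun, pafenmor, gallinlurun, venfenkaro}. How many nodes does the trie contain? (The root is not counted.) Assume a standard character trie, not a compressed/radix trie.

For each word, the new-node count is its length minus the longest prefix already in the trie:
  "gallinkakaro" → 12 new (g, a, l, l, i, n, k, a, k, a, r, o)
  "gal" → prefix "gal" already present; 0 new (none)
  "venfenmor" → 9 new (v, e, n, f, e, n, m, o, r)
  "venfensotor" → prefix "venfen" already present; 5 new (s, o, t, o, r)
  "pafenpadorta" → 12 new (p, a, f, e, n, p, a, d, o, r, t, a)
  "gallinven" → prefix "gallin" already present; 3 new (v, e, n)
  "nebel" → 5 new (n, e, b, e, l)
  "venfenso" → prefix "venfenso" already present; 0 new (none)
  "venfenkaso" → prefix "venfen" already present; 4 new (k, a, s, o)
  "pafenrun" → prefix "pafen" already present; 3 new (r, u, n)
  "pafenmor" → prefix "pafen" already present; 3 new (m, o, r)
  "gallinlurun" → prefix "gallin" already present; 5 new (l, u, r, u, n)
  "venfenkaro" → prefix "venfenka" already present; 2 new (r, o)
Total nodes = 12 + 0 + 9 + 5 + 12 + 3 + 5 + 0 + 4 + 3 + 3 + 5 + 2 = 63

63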